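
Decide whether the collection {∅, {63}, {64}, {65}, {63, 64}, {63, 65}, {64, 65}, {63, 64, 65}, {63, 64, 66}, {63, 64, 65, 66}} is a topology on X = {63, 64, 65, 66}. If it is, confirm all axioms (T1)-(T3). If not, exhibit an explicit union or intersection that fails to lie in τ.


τ IS a topology on X.

Axiom (T1): ∅ ∈ τ? Yes; X ∈ τ? Yes.
Axiom (T2/T3): check pairwise unions and intersections of members of τ.
All pairwise intersections and unions checked — each lies in τ. Therefore τ satisfies (T1), (T2), (T3): it IS a topology on X.


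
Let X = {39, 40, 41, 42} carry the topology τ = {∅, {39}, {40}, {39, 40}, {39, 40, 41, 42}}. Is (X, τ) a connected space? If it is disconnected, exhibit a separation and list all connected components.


(X, τ) is connected.

Find clopen sets (U ∈ τ with X ∖ U ∈ τ):
  U = ∅, X ∖ U = {39, 40, 41, 42} — both open, so U is clopen.
  U = {39, 40, 41, 42}, X ∖ U = ∅ — both open, so U is clopen.
Only trivial clopens (∅ and X) exist, so (X, τ) is connected.
Compute connected components by grouping points that agree on all clopens:
  component: {39, 40, 41, 42}


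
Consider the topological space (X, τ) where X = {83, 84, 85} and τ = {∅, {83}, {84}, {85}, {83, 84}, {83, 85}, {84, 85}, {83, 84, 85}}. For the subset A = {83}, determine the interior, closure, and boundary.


int(A) = {83}, cl(A) = {83}, ∂A = ∅.

Closed sets in (X, τ) are complements of opens:
  closed(X, τ) = {∅, {83}, {84}, {85}, {83, 84}, {83, 85}, {84, 85}, {83, 84, 85}}.
int(A) = ⋃ {U ∈ τ : U ⊆ A}. Opens contained in A: ∅, {83}.
Taking the union of these: int(A) = {83}.
cl(A) = ⋂ {C closed : A ⊆ C}. Closed sets containing A: {83}, {83, 84}, {83, 85}, {83, 84, 85}.
Intersecting these: cl(A) = {83}.
∂A = cl(A) ∖ int(A) = {83} ∖ {83} = ∅.


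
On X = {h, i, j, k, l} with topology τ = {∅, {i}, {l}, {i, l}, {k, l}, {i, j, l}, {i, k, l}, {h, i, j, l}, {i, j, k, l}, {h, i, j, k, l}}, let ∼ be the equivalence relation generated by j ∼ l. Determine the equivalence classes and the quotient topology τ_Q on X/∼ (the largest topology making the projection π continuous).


X/∼ = {[h], [i], [j=l], [k]}; |τ_Q| = 6.

Equivalence classes: [h], [i], [j=l], [k].
Quotient map π: X → X/∼ sends h ↦ [h], i ↦ [i], j ↦ [j=l], k ↦ [k], l ↦ [j=l].
For each subset V ⊆ X/∼, compute π^{-1}(V) ⊆ X and check whether π^{-1}(V) ∈ τ. V is open in τ_Q iff π^{-1}(V) ∈ τ.
  V = {}: π^{-1}(V) = ∅ ∈ τ ✓.
  V = {[h]}: π^{-1}(V) = {h} ∉ τ ✗.
  V = {[i]}: π^{-1}(V) = {i} ∈ τ ✓.
  V = {[h], [i]}: π^{-1}(V) = {h, i} ∉ τ ✗.
  V = {[j=l]}: π^{-1}(V) = {j, l} ∉ τ ✗.
  V = {[h], [j=l]}: π^{-1}(V) = {h, j, l} ∉ τ ✗.
  V = {[i], [j=l]}: π^{-1}(V) = {i, j, l} ∈ τ ✓.
  V = {[h], [i], [j=l]}: π^{-1}(V) = {h, i, j, l} ∈ τ ✓.
  V = {[k]}: π^{-1}(V) = {k} ∉ τ ✗.
  V = {[h], [k]}: π^{-1}(V) = {h, k} ∉ τ ✗.
  V = {[i], [k]}: π^{-1}(V) = {i, k} ∉ τ ✗.
  V = {[h], [i], [k]}: π^{-1}(V) = {h, i, k} ∉ τ ✗.
  V = {[j=l], [k]}: π^{-1}(V) = {j, k, l} ∉ τ ✗.
  V = {[h], [j=l], [k]}: π^{-1}(V) = {h, j, k, l} ∉ τ ✗.
  V = {[i], [j=l], [k]}: π^{-1}(V) = {i, j, k, l} ∈ τ ✓.
  V = {[h], [i], [j=l], [k]}: π^{-1}(V) = {h, i, j, k, l} ∈ τ ✓.
Open sets in the quotient: τ_Q = {{}, {[i]}, {[i], [j=l]}, {[h], [i], [j=l]}, {[i], [j=l], [k]}, {[h], [i], [j=l], [k]}} (6 elements).


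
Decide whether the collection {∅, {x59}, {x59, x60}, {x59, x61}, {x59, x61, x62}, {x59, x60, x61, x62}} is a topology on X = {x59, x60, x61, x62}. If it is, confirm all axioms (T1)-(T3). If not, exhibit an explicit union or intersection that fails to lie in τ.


τ is NOT a topology on X.

Axiom (T1): ∅ ∈ τ? Yes; X ∈ τ? Yes.
Axiom (T2/T3): check pairwise unions and intersections of members of τ.
Counterexample for (T2): {x59, x60} ∪ {x59, x61} = {x59, x60, x61} ∉ τ. Therefore τ is NOT a topology.


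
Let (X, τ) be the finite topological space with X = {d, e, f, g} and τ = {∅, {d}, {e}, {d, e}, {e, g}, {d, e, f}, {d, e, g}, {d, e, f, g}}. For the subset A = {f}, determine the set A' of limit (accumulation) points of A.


A' = ∅

For each x ∈ X, list the open sets U ∈ τ with x ∈ U, then check whether U ∩ (A ∖ {x}) ≠ ∅ for every such U.
  x = d: open {d} ∋ x has {d} ∩ (A ∖ {d}) = ∅, so x is NOT a limit point.
  x = e: open {e} ∋ x has {e} ∩ (A ∖ {e}) = ∅, so x is NOT a limit point.
  x = f: open {d, e, f} ∋ x has {d, e, f} ∩ (A ∖ {f}) = ∅, so x is NOT a limit point.
  x = g: open {e, g} ∋ x has {e, g} ∩ (A ∖ {g}) = ∅, so x is NOT a limit point.
Collecting: A' = ∅.


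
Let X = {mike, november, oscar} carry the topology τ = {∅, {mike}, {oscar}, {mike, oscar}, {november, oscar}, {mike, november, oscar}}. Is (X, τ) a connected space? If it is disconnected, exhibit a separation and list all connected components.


(X, τ) is disconnected; components = [{mike}, {november, oscar}].

Find clopen sets (U ∈ τ with X ∖ U ∈ τ):
  U = ∅, X ∖ U = {mike, november, oscar} — both open, so U is clopen.
  U = {mike}, X ∖ U = {november, oscar} — both open, so U is clopen.
  U = {november, oscar}, X ∖ U = {mike} — both open, so U is clopen.
  U = {mike, november, oscar}, X ∖ U = ∅ — both open, so U is clopen.
Nontrivial clopen(s) exist: e.g. {mike}. So (X, τ) is disconnected.
Compute connected components by grouping points that agree on all clopens:
  component: {mike}
  component: {november, oscar}


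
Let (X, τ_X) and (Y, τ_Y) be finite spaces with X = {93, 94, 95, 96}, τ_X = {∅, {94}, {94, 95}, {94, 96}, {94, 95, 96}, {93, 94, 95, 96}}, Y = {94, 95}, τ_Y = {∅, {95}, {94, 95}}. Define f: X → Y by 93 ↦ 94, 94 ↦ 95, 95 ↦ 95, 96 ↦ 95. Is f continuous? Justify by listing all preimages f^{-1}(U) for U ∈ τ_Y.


f IS continuous.

Compute f^{-1}(U) for each U ∈ τ_Y:
  U = ∅: f^{-1}(U) = ∅ ∈ τ_X ✓.
  U = {95}: f^{-1}(U) = {94, 95, 96} ∈ τ_X ✓.
  U = {94, 95}: f^{-1}(U) = {93, 94, 95, 96} ∈ τ_X ✓.
Every preimage lies in τ_X, so f IS continuous.


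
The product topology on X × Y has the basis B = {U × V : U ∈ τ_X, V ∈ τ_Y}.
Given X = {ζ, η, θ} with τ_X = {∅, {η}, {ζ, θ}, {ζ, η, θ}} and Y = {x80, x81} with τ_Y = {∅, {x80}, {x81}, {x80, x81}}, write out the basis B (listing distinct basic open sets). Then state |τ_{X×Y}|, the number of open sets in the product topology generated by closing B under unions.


Basis B = {∅ × ∅, {η} × {x80}, {η} × {x81}, {ζ, θ} × {x80}, {ζ, θ} × {x81}, {η} × {x80, x81}, {ζ, η, θ} × {x80}, {ζ, η, θ} × {x81}, {ζ, θ} × {x80, x81}, {ζ, η, θ} × {x80, x81}}; |τ_{X×Y}| = 16.

Enumerate products U × V with U ∈ τ_X, V ∈ τ_Y (deduplicated):
  ∅ × ∅ = {} (∅)
  {η} × {x80} = {(η,x80)}
  {η} × {x81} = {(η,x81)}
  {ζ, θ} × {x80} = {(ζ,x80), (θ,x80)}
  {ζ, θ} × {x81} = {(ζ,x81), (θ,x81)}
  {η} × {x80, x81} = {(η,x80), (η,x81)}
  {ζ, η, θ} × {x80} = {(ζ,x80), (η,x80), (θ,x80)}
  {ζ, η, θ} × {x81} = {(ζ,x81), (η,x81), (θ,x81)}
  {ζ, θ} × {x80, x81} = {(ζ,x80), (ζ,x81), (θ,x80), (θ,x81)}
  {ζ, η, θ} × {x80, x81} = {(ζ,x80), (ζ,x81), (η,x80), (η,x81), (θ,x80), (θ,x81)}
These 10 distinct sets form the basis B.
Close under arbitrary unions to get τ_{X×Y}; counting gives |τ_{X×Y}| = 16.


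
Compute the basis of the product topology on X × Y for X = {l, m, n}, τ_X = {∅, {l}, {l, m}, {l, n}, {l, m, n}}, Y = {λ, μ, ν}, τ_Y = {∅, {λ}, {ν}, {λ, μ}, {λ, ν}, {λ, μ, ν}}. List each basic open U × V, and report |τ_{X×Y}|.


Basis B = {∅ × ∅, {l} × {λ}, {l} × {ν}, {l} × {λ, μ}, {l} × {λ, ν}, {l, m} × {λ}, {l, n} × {λ}, {l, m} × {ν}, {l, n} × {ν}, {l} × {λ, μ, ν}, {l, m, n} × {λ}, {l, m, n} × {ν}, {l, m} × {λ, μ}, {l, n} × {λ, μ}, {l, m} × {λ, ν}, {l, n} × {λ, ν}, {l, m} × {λ, μ, ν}, {l, n} × {λ, μ, ν}, {l, m, n} × {λ, μ}, {l, m, n} × {λ, ν}, {l, m, n} × {λ, μ, ν}}; |τ_{X×Y}| = 70.

Enumerate products U × V with U ∈ τ_X, V ∈ τ_Y (deduplicated):
  ∅ × ∅ = {} (∅)
  {l} × {λ} = {(l,λ)}
  {l} × {ν} = {(l,ν)}
  {l} × {λ, μ} = {(l,λ), (l,μ)}
  {l} × {λ, ν} = {(l,λ), (l,ν)}
  {l, m} × {λ} = {(l,λ), (m,λ)}
  {l, n} × {λ} = {(l,λ), (n,λ)}
  {l, m} × {ν} = {(l,ν), (m,ν)}
  {l, n} × {ν} = {(l,ν), (n,ν)}
  {l} × {λ, μ, ν} = {(l,λ), (l,μ), (l,ν)}
  {l, m, n} × {λ} = {(l,λ), (m,λ), (n,λ)}
  {l, m, n} × {ν} = {(l,ν), (m,ν), (n,ν)}
  {l, m} × {λ, μ} = {(l,λ), (l,μ), (m,λ), (m,μ)}
  {l, n} × {λ, μ} = {(l,λ), (l,μ), (n,λ), (n,μ)}
  {l, m} × {λ, ν} = {(l,λ), (l,ν), (m,λ), (m,ν)}
  {l, n} × {λ, ν} = {(l,λ), (l,ν), (n,λ), (n,ν)}
  {l, m} × {λ, μ, ν} = {(l,λ), (l,μ), (l,ν), (m,λ), (m,μ), (m,ν)}
  {l, n} × {λ, μ, ν} = {(l,λ), (l,μ), (l,ν), (n,λ), (n,μ), (n,ν)}
  {l, m, n} × {λ, μ} = {(l,λ), (l,μ), (m,λ), (m,μ), (n,λ), (n,μ)}
  {l, m, n} × {λ, ν} = {(l,λ), (l,ν), (m,λ), (m,ν), (n,λ), (n,ν)}
  {l, m, n} × {λ, μ, ν} = {(l,λ), (l,μ), (l,ν), (m,λ), (m,μ), (m,ν), (n,λ), (n,μ), (n,ν)}
These 21 distinct sets form the basis B.
Close under arbitrary unions to get τ_{X×Y}; counting gives |τ_{X×Y}| = 70.


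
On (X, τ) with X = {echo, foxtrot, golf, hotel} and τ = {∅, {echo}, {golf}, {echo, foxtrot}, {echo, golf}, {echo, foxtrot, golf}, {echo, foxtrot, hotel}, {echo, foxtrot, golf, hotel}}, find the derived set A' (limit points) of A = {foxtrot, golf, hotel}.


A' = {hotel}

For each x ∈ X, list the open sets U ∈ τ with x ∈ U, then check whether U ∩ (A ∖ {x}) ≠ ∅ for every such U.
  x = echo: open {echo} ∋ x has {echo} ∩ (A ∖ {echo}) = ∅, so x is NOT a limit point.
  x = foxtrot: open {echo, foxtrot} ∋ x has {echo, foxtrot} ∩ (A ∖ {foxtrot}) = ∅, so x is NOT a limit point.
  x = golf: open {golf} ∋ x has {golf} ∩ (A ∖ {golf}) = ∅, so x is NOT a limit point.
  x = hotel: opens ∋ x are {echo, foxtrot, hotel}, {echo, foxtrot, golf, hotel}; each meets A ∖ {hotel}, so x IS a limit point.
Collecting: A' = {hotel}.


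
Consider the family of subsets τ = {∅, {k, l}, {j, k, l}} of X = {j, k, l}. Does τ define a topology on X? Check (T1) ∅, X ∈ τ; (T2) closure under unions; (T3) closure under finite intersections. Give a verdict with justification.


τ IS a topology on X.

Axiom (T1): ∅ ∈ τ? Yes; X ∈ τ? Yes.
Axiom (T2/T3): check pairwise unions and intersections of members of τ.
All pairwise intersections and unions checked — each lies in τ. Therefore τ satisfies (T1), (T2), (T3): it IS a topology on X.


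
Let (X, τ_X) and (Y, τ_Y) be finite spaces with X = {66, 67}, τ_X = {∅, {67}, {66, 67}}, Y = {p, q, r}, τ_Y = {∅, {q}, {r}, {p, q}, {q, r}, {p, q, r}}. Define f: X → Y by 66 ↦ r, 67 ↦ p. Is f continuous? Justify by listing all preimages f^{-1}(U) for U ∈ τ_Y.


f is NOT continuous.

Compute f^{-1}(U) for each U ∈ τ_Y:
  U = ∅: f^{-1}(U) = ∅ ∈ τ_X ✓.
  U = {q}: f^{-1}(U) = ∅ ∈ τ_X ✓.
  U = {r}: f^{-1}(U) = {66} ∉ τ_X ✗.
  U = {p, q}: f^{-1}(U) = {67} ∈ τ_X ✓.
  U = {q, r}: f^{-1}(U) = {66} ∉ τ_X ✗.
  U = {p, q, r}: f^{-1}(U) = {66, 67} ∈ τ_X ✓.
Found U = {r} with f^{-1}(U) = {66} not in τ_X. Therefore f is NOT continuous.


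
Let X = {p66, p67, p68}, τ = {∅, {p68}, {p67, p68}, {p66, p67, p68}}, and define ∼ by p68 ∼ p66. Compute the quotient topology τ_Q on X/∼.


X/∼ = {[p66=p68], [p67]}; |τ_Q| = 2.

Equivalence classes: [p66=p68], [p67].
Quotient map π: X → X/∼ sends p66 ↦ [p66=p68], p67 ↦ [p67], p68 ↦ [p66=p68].
For each subset V ⊆ X/∼, compute π^{-1}(V) ⊆ X and check whether π^{-1}(V) ∈ τ. V is open in τ_Q iff π^{-1}(V) ∈ τ.
  V = {}: π^{-1}(V) = ∅ ∈ τ ✓.
  V = {[p66=p68]}: π^{-1}(V) = {p66, p68} ∉ τ ✗.
  V = {[p67]}: π^{-1}(V) = {p67} ∉ τ ✗.
  V = {[p66=p68], [p67]}: π^{-1}(V) = {p66, p67, p68} ∈ τ ✓.
Open sets in the quotient: τ_Q = {{}, {[p66=p68], [p67]}} (2 elements).


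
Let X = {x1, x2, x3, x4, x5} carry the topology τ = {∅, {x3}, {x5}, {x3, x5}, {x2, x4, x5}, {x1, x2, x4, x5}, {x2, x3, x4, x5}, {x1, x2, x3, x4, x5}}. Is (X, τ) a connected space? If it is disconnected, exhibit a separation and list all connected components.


(X, τ) is disconnected; components = [{x3}, {x1, x2, x4, x5}].

Find clopen sets (U ∈ τ with X ∖ U ∈ τ):
  U = ∅, X ∖ U = {x1, x2, x3, x4, x5} — both open, so U is clopen.
  U = {x3}, X ∖ U = {x1, x2, x4, x5} — both open, so U is clopen.
  U = {x1, x2, x4, x5}, X ∖ U = {x3} — both open, so U is clopen.
  U = {x1, x2, x3, x4, x5}, X ∖ U = ∅ — both open, so U is clopen.
Nontrivial clopen(s) exist: e.g. {x1, x2, x4, x5}. So (X, τ) is disconnected.
Compute connected components by grouping points that agree on all clopens:
  component: {x3}
  component: {x1, x2, x4, x5}


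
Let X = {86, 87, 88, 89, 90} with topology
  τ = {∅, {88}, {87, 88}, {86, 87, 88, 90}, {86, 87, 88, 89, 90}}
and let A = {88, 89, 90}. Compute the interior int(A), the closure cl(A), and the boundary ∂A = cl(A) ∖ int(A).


int(A) = {88}, cl(A) = {86, 87, 88, 89, 90}, ∂A = {86, 87, 89, 90}.

Closed sets in (X, τ) are complements of opens:
  closed(X, τ) = {∅, {89}, {86, 89, 90}, {86, 87, 89, 90}, {86, 87, 88, 89, 90}}.
int(A) = ⋃ {U ∈ τ : U ⊆ A}. Opens contained in A: ∅, {88}.
Taking the union of these: int(A) = {88}.
cl(A) = ⋂ {C closed : A ⊆ C}. Closed sets containing A: {86, 87, 88, 89, 90}.
Intersecting these: cl(A) = {86, 87, 88, 89, 90}.
∂A = cl(A) ∖ int(A) = {86, 87, 88, 89, 90} ∖ {88} = {86, 87, 89, 90}.


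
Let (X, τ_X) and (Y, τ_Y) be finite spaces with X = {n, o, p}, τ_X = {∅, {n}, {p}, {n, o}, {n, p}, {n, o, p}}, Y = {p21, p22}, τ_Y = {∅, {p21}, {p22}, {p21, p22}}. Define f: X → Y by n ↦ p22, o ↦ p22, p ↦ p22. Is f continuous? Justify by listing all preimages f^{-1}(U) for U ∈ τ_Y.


f IS continuous.

Compute f^{-1}(U) for each U ∈ τ_Y:
  U = ∅: f^{-1}(U) = ∅ ∈ τ_X ✓.
  U = {p21}: f^{-1}(U) = ∅ ∈ τ_X ✓.
  U = {p22}: f^{-1}(U) = {n, o, p} ∈ τ_X ✓.
  U = {p21, p22}: f^{-1}(U) = {n, o, p} ∈ τ_X ✓.
Every preimage lies in τ_X, so f IS continuous.


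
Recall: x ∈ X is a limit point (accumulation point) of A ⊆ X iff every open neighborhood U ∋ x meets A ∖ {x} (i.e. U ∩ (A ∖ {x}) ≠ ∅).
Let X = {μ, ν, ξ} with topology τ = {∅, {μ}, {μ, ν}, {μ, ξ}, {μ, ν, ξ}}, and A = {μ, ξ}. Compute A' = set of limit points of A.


A' = {ν, ξ}

For each x ∈ X, list the open sets U ∈ τ with x ∈ U, then check whether U ∩ (A ∖ {x}) ≠ ∅ for every such U.
  x = μ: open {μ} ∋ x has {μ} ∩ (A ∖ {μ}) = ∅, so x is NOT a limit point.
  x = ν: opens ∋ x are {μ, ν}, {μ, ν, ξ}; each meets A ∖ {ν}, so x IS a limit point.
  x = ξ: opens ∋ x are {μ, ξ}, {μ, ν, ξ}; each meets A ∖ {ξ}, so x IS a limit point.
Collecting: A' = {ν, ξ}.


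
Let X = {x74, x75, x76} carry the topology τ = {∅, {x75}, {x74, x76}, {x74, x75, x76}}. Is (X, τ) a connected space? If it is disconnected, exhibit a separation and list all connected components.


(X, τ) is disconnected; components = [{x75}, {x74, x76}].

Find clopen sets (U ∈ τ with X ∖ U ∈ τ):
  U = ∅, X ∖ U = {x74, x75, x76} — both open, so U is clopen.
  U = {x75}, X ∖ U = {x74, x76} — both open, so U is clopen.
  U = {x74, x76}, X ∖ U = {x75} — both open, so U is clopen.
  U = {x74, x75, x76}, X ∖ U = ∅ — both open, so U is clopen.
Nontrivial clopen(s) exist: e.g. {x75}. So (X, τ) is disconnected.
Compute connected components by grouping points that agree on all clopens:
  component: {x75}
  component: {x74, x76}


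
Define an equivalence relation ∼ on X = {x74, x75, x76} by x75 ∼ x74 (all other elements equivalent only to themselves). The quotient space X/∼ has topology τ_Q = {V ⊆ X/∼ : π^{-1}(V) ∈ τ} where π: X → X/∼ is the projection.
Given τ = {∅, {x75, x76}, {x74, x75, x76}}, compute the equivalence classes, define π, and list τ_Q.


X/∼ = {[x74=x75], [x76]}; |τ_Q| = 2.

Equivalence classes: [x74=x75], [x76].
Quotient map π: X → X/∼ sends x74 ↦ [x74=x75], x75 ↦ [x74=x75], x76 ↦ [x76].
For each subset V ⊆ X/∼, compute π^{-1}(V) ⊆ X and check whether π^{-1}(V) ∈ τ. V is open in τ_Q iff π^{-1}(V) ∈ τ.
  V = {}: π^{-1}(V) = ∅ ∈ τ ✓.
  V = {[x74=x75]}: π^{-1}(V) = {x74, x75} ∉ τ ✗.
  V = {[x76]}: π^{-1}(V) = {x76} ∉ τ ✗.
  V = {[x74=x75], [x76]}: π^{-1}(V) = {x74, x75, x76} ∈ τ ✓.
Open sets in the quotient: τ_Q = {{}, {[x74=x75], [x76]}} (2 elements).


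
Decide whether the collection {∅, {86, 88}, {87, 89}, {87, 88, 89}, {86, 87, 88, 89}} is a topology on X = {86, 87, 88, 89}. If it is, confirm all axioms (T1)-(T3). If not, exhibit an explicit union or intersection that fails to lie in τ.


τ is NOT a topology on X.

Axiom (T1): ∅ ∈ τ? Yes; X ∈ τ? Yes.
Axiom (T2/T3): check pairwise unions and intersections of members of τ.
Counterexample for (T3): {86, 88} ∩ {87, 88, 89} = {88} ∉ τ. Therefore τ is NOT a topology.


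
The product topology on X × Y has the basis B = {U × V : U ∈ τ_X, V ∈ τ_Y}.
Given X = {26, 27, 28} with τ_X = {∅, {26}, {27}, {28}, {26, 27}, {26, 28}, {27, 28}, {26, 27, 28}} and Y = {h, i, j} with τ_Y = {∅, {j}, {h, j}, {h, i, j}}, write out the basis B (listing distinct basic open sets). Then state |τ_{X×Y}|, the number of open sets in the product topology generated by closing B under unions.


Basis B = {∅ × ∅, {26} × {j}, {27} × {j}, {28} × {j}, {26} × {h, j}, {26, 27} × {j}, {26, 28} × {j}, {27} × {h, j}, {27, 28} × {j}, {28} × {h, j}, {26} × {h, i, j}, {26, 27, 28} × {j}, {27} × {h, i, j}, {28} × {h, i, j}, {26, 27} × {h, j}, {26, 28} × {h, j}, {27, 28} × {h, j}, {26, 27} × {h, i, j}, {26, 28} × {h, i, j}, {26, 27, 28} × {h, j}, {27, 28} × {h, i, j}, {26, 27, 28} × {h, i, j}}; |τ_{X×Y}| = 64.

Enumerate products U × V with U ∈ τ_X, V ∈ τ_Y (deduplicated):
  ∅ × ∅ = {} (∅)
  {26} × {j} = {(26,j)}
  {27} × {j} = {(27,j)}
  {28} × {j} = {(28,j)}
  {26} × {h, j} = {(26,h), (26,j)}
  {26, 27} × {j} = {(26,j), (27,j)}
  {26, 28} × {j} = {(26,j), (28,j)}
  {27} × {h, j} = {(27,h), (27,j)}
  {27, 28} × {j} = {(27,j), (28,j)}
  {28} × {h, j} = {(28,h), (28,j)}
  {26} × {h, i, j} = {(26,h), (26,i), (26,j)}
  {26, 27, 28} × {j} = {(26,j), (27,j), (28,j)}
  {27} × {h, i, j} = {(27,h), (27,i), (27,j)}
  {28} × {h, i, j} = {(28,h), (28,i), (28,j)}
  {26, 27} × {h, j} = {(26,h), (26,j), (27,h), (27,j)}
  {26, 28} × {h, j} = {(26,h), (26,j), (28,h), (28,j)}
  {27, 28} × {h, j} = {(27,h), (27,j), (28,h), (28,j)}
  {26, 27} × {h, i, j} = {(26,h), (26,i), (26,j), (27,h), (27,i), (27,j)}
  {26, 28} × {h, i, j} = {(26,h), (26,i), (26,j), (28,h), (28,i), (28,j)}
  {26, 27, 28} × {h, j} = {(26,h), (26,j), (27,h), (27,j), (28,h), (28,j)}
  {27, 28} × {h, i, j} = {(27,h), (27,i), (27,j), (28,h), (28,i), (28,j)}
  {26, 27, 28} × {h, i, j} = {(26,h), (26,i), (26,j), (27,h), (27,i), (27,j), (28,h), (28,i), (28,j)}
These 22 distinct sets form the basis B.
Close under arbitrary unions to get τ_{X×Y}; counting gives |τ_{X×Y}| = 64.


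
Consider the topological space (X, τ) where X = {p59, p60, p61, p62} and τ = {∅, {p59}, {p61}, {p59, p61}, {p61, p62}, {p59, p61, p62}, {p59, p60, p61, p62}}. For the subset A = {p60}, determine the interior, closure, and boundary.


int(A) = ∅, cl(A) = {p60}, ∂A = {p60}.

Closed sets in (X, τ) are complements of opens:
  closed(X, τ) = {∅, {p60}, {p59, p60}, {p60, p62}, {p59, p60, p62}, {p60, p61, p62}, {p59, p60, p61, p62}}.
int(A) = ⋃ {U ∈ τ : U ⊆ A}. Opens contained in A: ∅.
Taking the union of these: int(A) = ∅.
cl(A) = ⋂ {C closed : A ⊆ C}. Closed sets containing A: {p60}, {p59, p60}, {p60, p62}, {p59, p60, p62}, {p60, p61, p62}, {p59, p60, p61, p62}.
Intersecting these: cl(A) = {p60}.
∂A = cl(A) ∖ int(A) = {p60} ∖ ∅ = {p60}.


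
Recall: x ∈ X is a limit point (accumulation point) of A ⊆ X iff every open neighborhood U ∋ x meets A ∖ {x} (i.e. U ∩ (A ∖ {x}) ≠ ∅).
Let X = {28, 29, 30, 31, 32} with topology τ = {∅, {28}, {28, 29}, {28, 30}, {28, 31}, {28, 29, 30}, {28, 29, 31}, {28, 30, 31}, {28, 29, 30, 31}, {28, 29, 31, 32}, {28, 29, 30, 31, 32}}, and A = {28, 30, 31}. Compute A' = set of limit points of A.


A' = {29, 30, 31, 32}

For each x ∈ X, list the open sets U ∈ τ with x ∈ U, then check whether U ∩ (A ∖ {x}) ≠ ∅ for every such U.
  x = 28: open {28} ∋ x has {28} ∩ (A ∖ {28}) = ∅, so x is NOT a limit point.
  x = 29: opens ∋ x are {28, 29}, {28, 29, 30}, {28, 29, 31}, {28, 29, 30, 31}, {28, 29, 31, 32}, {28, 29, 30, 31, 32}; each meets A ∖ {29}, so x IS a limit point.
  x = 30: opens ∋ x are {28, 30}, {28, 29, 30}, {28, 30, 31}, {28, 29, 30, 31}, {28, 29, 30, 31, 32}; each meets A ∖ {30}, so x IS a limit point.
  x = 31: opens ∋ x are {28, 31}, {28, 29, 31}, {28, 30, 31}, {28, 29, 30, 31}, {28, 29, 31, 32}, {28, 29, 30, 31, 32}; each meets A ∖ {31}, so x IS a limit point.
  x = 32: opens ∋ x are {28, 29, 31, 32}, {28, 29, 30, 31, 32}; each meets A ∖ {32}, so x IS a limit point.
Collecting: A' = {29, 30, 31, 32}.


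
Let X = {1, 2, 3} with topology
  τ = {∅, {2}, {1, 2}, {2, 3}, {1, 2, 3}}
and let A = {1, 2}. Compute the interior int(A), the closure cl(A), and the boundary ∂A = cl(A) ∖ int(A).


int(A) = {1, 2}, cl(A) = {1, 2, 3}, ∂A = {3}.

Closed sets in (X, τ) are complements of opens:
  closed(X, τ) = {∅, {1}, {3}, {1, 3}, {1, 2, 3}}.
int(A) = ⋃ {U ∈ τ : U ⊆ A}. Opens contained in A: ∅, {2}, {1, 2}.
Taking the union of these: int(A) = {1, 2}.
cl(A) = ⋂ {C closed : A ⊆ C}. Closed sets containing A: {1, 2, 3}.
Intersecting these: cl(A) = {1, 2, 3}.
∂A = cl(A) ∖ int(A) = {1, 2, 3} ∖ {1, 2} = {3}.


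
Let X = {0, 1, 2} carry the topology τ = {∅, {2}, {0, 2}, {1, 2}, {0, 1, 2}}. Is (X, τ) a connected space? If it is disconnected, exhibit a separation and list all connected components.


(X, τ) is connected.

Find clopen sets (U ∈ τ with X ∖ U ∈ τ):
  U = ∅, X ∖ U = {0, 1, 2} — both open, so U is clopen.
  U = {0, 1, 2}, X ∖ U = ∅ — both open, so U is clopen.
Only trivial clopens (∅ and X) exist, so (X, τ) is connected.
Compute connected components by grouping points that agree on all clopens:
  component: {0, 1, 2}


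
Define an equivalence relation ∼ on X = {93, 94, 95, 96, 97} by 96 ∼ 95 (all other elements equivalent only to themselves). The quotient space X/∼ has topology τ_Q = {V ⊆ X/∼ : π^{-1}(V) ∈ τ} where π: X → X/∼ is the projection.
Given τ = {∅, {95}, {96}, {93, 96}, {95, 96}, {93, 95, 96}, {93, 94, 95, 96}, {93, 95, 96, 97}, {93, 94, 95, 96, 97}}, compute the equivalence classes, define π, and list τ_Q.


X/∼ = {[93], [94], [95=96], [97]}; |τ_Q| = 6.

Equivalence classes: [93], [94], [95=96], [97].
Quotient map π: X → X/∼ sends 93 ↦ [93], 94 ↦ [94], 95 ↦ [95=96], 96 ↦ [95=96], 97 ↦ [97].
For each subset V ⊆ X/∼, compute π^{-1}(V) ⊆ X and check whether π^{-1}(V) ∈ τ. V is open in τ_Q iff π^{-1}(V) ∈ τ.
  V = {}: π^{-1}(V) = ∅ ∈ τ ✓.
  V = {[93]}: π^{-1}(V) = {93} ∉ τ ✗.
  V = {[94]}: π^{-1}(V) = {94} ∉ τ ✗.
  V = {[93], [94]}: π^{-1}(V) = {93, 94} ∉ τ ✗.
  V = {[95=96]}: π^{-1}(V) = {95, 96} ∈ τ ✓.
  V = {[93], [95=96]}: π^{-1}(V) = {93, 95, 96} ∈ τ ✓.
  V = {[94], [95=96]}: π^{-1}(V) = {94, 95, 96} ∉ τ ✗.
  V = {[93], [94], [95=96]}: π^{-1}(V) = {93, 94, 95, 96} ∈ τ ✓.
  V = {[97]}: π^{-1}(V) = {97} ∉ τ ✗.
  V = {[93], [97]}: π^{-1}(V) = {93, 97} ∉ τ ✗.
  V = {[94], [97]}: π^{-1}(V) = {94, 97} ∉ τ ✗.
  V = {[93], [94], [97]}: π^{-1}(V) = {93, 94, 97} ∉ τ ✗.
  V = {[95=96], [97]}: π^{-1}(V) = {95, 96, 97} ∉ τ ✗.
  V = {[93], [95=96], [97]}: π^{-1}(V) = {93, 95, 96, 97} ∈ τ ✓.
  V = {[94], [95=96], [97]}: π^{-1}(V) = {94, 95, 96, 97} ∉ τ ✗.
  V = {[93], [94], [95=96], [97]}: π^{-1}(V) = {93, 94, 95, 96, 97} ∈ τ ✓.
Open sets in the quotient: τ_Q = {{}, {[95=96]}, {[93], [95=96]}, {[93], [94], [95=96]}, {[93], [95=96], [97]}, {[93], [94], [95=96], [97]}} (6 elements).


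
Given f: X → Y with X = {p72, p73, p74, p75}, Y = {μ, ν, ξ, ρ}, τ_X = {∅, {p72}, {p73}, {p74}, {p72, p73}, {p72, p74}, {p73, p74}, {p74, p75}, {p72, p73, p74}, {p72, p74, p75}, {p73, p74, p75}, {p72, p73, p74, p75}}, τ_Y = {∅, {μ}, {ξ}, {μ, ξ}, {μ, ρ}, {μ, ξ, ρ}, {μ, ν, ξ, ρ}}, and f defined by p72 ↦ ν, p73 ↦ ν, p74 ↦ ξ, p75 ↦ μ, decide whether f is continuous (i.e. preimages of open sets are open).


f is NOT continuous.

Compute f^{-1}(U) for each U ∈ τ_Y:
  U = ∅: f^{-1}(U) = ∅ ∈ τ_X ✓.
  U = {μ}: f^{-1}(U) = {p75} ∉ τ_X ✗.
  U = {ξ}: f^{-1}(U) = {p74} ∈ τ_X ✓.
  U = {μ, ξ}: f^{-1}(U) = {p74, p75} ∈ τ_X ✓.
  U = {μ, ρ}: f^{-1}(U) = {p75} ∉ τ_X ✗.
  U = {μ, ξ, ρ}: f^{-1}(U) = {p74, p75} ∈ τ_X ✓.
  U = {μ, ν, ξ, ρ}: f^{-1}(U) = {p72, p73, p74, p75} ∈ τ_X ✓.
Found U = {μ} with f^{-1}(U) = {p75} not in τ_X. Therefore f is NOT continuous.


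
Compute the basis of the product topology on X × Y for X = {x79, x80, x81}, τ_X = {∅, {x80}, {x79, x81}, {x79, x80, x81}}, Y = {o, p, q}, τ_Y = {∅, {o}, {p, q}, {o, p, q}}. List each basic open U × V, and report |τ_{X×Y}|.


Basis B = {∅ × ∅, {x80} × {o}, {x79, x81} × {o}, {x80} × {p, q}, {x79, x80, x81} × {o}, {x80} × {o, p, q}, {x79, x81} × {p, q}, {x79, x81} × {o, p, q}, {x79, x80, x81} × {p, q}, {x79, x80, x81} × {o, p, q}}; |τ_{X×Y}| = 16.

Enumerate products U × V with U ∈ τ_X, V ∈ τ_Y (deduplicated):
  ∅ × ∅ = {} (∅)
  {x80} × {o} = {(x80,o)}
  {x79, x81} × {o} = {(x79,o), (x81,o)}
  {x80} × {p, q} = {(x80,p), (x80,q)}
  {x79, x80, x81} × {o} = {(x79,o), (x80,o), (x81,o)}
  {x80} × {o, p, q} = {(x80,o), (x80,p), (x80,q)}
  {x79, x81} × {p, q} = {(x79,p), (x79,q), (x81,p), (x81,q)}
  {x79, x81} × {o, p, q} = {(x79,o), (x79,p), (x79,q), (x81,o), (x81,p), (x81,q)}
  {x79, x80, x81} × {p, q} = {(x79,p), (x79,q), (x80,p), (x80,q), (x81,p), (x81,q)}
  {x79, x80, x81} × {o, p, q} = {(x79,o), (x79,p), (x79,q), (x80,o), (x80,p), (x80,q), (x81,o), (x81,p), (x81,q)}
These 10 distinct sets form the basis B.
Close under arbitrary unions to get τ_{X×Y}; counting gives |τ_{X×Y}| = 16.


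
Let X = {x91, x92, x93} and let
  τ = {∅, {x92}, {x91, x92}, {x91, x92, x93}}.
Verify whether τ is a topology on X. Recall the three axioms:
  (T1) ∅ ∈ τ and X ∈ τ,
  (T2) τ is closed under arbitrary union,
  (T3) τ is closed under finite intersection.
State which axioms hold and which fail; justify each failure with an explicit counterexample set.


τ IS a topology on X.

Axiom (T1): ∅ ∈ τ? Yes; X ∈ τ? Yes.
Axiom (T2/T3): check pairwise unions and intersections of members of τ.
All pairwise intersections and unions checked — each lies in τ. Therefore τ satisfies (T1), (T2), (T3): it IS a topology on X.


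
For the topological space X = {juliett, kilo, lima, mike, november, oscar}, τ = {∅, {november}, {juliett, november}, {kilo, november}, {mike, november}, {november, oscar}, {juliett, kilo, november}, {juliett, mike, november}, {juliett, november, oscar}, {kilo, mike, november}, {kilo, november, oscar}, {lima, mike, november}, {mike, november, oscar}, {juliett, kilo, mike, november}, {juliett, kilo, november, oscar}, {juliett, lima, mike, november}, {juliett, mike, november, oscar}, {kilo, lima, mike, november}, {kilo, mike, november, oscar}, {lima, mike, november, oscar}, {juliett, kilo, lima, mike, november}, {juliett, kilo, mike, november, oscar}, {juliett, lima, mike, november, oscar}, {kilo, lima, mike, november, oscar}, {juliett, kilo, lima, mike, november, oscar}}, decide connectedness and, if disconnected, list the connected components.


(X, τ) is connected.

Find clopen sets (U ∈ τ with X ∖ U ∈ τ):
  U = ∅, X ∖ U = {juliett, kilo, lima, mike, november, oscar} — both open, so U is clopen.
  U = {juliett, kilo, lima, mike, november, oscar}, X ∖ U = ∅ — both open, so U is clopen.
Only trivial clopens (∅ and X) exist, so (X, τ) is connected.
Compute connected components by grouping points that agree on all clopens:
  component: {juliett, kilo, lima, mike, november, oscar}


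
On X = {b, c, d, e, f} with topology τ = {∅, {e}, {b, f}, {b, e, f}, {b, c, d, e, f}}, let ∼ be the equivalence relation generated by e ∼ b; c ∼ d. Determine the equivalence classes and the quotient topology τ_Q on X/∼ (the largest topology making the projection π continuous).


X/∼ = {[b=e], [c=d], [f]}; |τ_Q| = 3.

Equivalence classes: [b=e], [c=d], [f].
Quotient map π: X → X/∼ sends b ↦ [b=e], c ↦ [c=d], d ↦ [c=d], e ↦ [b=e], f ↦ [f].
For each subset V ⊆ X/∼, compute π^{-1}(V) ⊆ X and check whether π^{-1}(V) ∈ τ. V is open in τ_Q iff π^{-1}(V) ∈ τ.
  V = {}: π^{-1}(V) = ∅ ∈ τ ✓.
  V = {[b=e]}: π^{-1}(V) = {b, e} ∉ τ ✗.
  V = {[c=d]}: π^{-1}(V) = {c, d} ∉ τ ✗.
  V = {[b=e], [c=d]}: π^{-1}(V) = {b, c, d, e} ∉ τ ✗.
  V = {[f]}: π^{-1}(V) = {f} ∉ τ ✗.
  V = {[b=e], [f]}: π^{-1}(V) = {b, e, f} ∈ τ ✓.
  V = {[c=d], [f]}: π^{-1}(V) = {c, d, f} ∉ τ ✗.
  V = {[b=e], [c=d], [f]}: π^{-1}(V) = {b, c, d, e, f} ∈ τ ✓.
Open sets in the quotient: τ_Q = {{}, {[b=e], [f]}, {[b=e], [c=d], [f]}} (3 elements).


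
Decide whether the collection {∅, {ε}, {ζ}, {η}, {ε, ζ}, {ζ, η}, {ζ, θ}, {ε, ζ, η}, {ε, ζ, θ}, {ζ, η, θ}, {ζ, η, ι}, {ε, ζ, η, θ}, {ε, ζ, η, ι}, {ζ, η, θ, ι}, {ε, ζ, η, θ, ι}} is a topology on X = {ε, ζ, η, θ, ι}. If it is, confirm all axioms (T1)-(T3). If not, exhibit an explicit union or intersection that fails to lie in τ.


τ is NOT a topology on X.

Axiom (T1): ∅ ∈ τ? Yes; X ∈ τ? Yes.
Axiom (T2/T3): check pairwise unions and intersections of members of τ.
Counterexample for (T2): {ε} ∪ {η} = {ε, η} ∉ τ. Therefore τ is NOT a topology.


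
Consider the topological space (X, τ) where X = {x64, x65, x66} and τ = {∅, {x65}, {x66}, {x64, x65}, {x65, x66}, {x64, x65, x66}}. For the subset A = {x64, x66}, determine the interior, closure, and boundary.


int(A) = {x66}, cl(A) = {x64, x66}, ∂A = {x64}.

Closed sets in (X, τ) are complements of opens:
  closed(X, τ) = {∅, {x64}, {x66}, {x64, x65}, {x64, x66}, {x64, x65, x66}}.
int(A) = ⋃ {U ∈ τ : U ⊆ A}. Opens contained in A: ∅, {x66}.
Taking the union of these: int(A) = {x66}.
cl(A) = ⋂ {C closed : A ⊆ C}. Closed sets containing A: {x64, x66}, {x64, x65, x66}.
Intersecting these: cl(A) = {x64, x66}.
∂A = cl(A) ∖ int(A) = {x64, x66} ∖ {x66} = {x64}.


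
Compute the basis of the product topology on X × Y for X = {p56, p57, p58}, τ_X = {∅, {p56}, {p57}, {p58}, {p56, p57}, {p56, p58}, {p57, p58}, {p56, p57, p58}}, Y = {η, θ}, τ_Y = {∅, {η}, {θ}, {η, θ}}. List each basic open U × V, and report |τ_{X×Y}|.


Basis B = {∅ × ∅, {p56} × {η}, {p56} × {θ}, {p57} × {η}, {p57} × {θ}, {p58} × {η}, {p58} × {θ}, {p56} × {η, θ}, {p56, p57} × {η}, {p56, p58} × {η}, {p56, p57} × {θ}, {p56, p58} × {θ}, {p57} × {η, θ}, {p57, p58} × {η}, {p57, p58} × {θ}, {p58} × {η, θ}, {p56, p57, p58} × {η}, {p56, p57, p58} × {θ}, {p56, p57} × {η, θ}, {p56, p58} × {η, θ}, {p57, p58} × {η, θ}, {p56, p57, p58} × {η, θ}}; |τ_{X×Y}| = 64.

Enumerate products U × V with U ∈ τ_X, V ∈ τ_Y (deduplicated):
  ∅ × ∅ = {} (∅)
  {p56} × {η} = {(p56,η)}
  {p56} × {θ} = {(p56,θ)}
  {p57} × {η} = {(p57,η)}
  {p57} × {θ} = {(p57,θ)}
  {p58} × {η} = {(p58,η)}
  {p58} × {θ} = {(p58,θ)}
  {p56} × {η, θ} = {(p56,η), (p56,θ)}
  {p56, p57} × {η} = {(p56,η), (p57,η)}
  {p56, p58} × {η} = {(p56,η), (p58,η)}
  {p56, p57} × {θ} = {(p56,θ), (p57,θ)}
  {p56, p58} × {θ} = {(p56,θ), (p58,θ)}
  {p57} × {η, θ} = {(p57,η), (p57,θ)}
  {p57, p58} × {η} = {(p57,η), (p58,η)}
  {p57, p58} × {θ} = {(p57,θ), (p58,θ)}
  {p58} × {η, θ} = {(p58,η), (p58,θ)}
  {p56, p57, p58} × {η} = {(p56,η), (p57,η), (p58,η)}
  {p56, p57, p58} × {θ} = {(p56,θ), (p57,θ), (p58,θ)}
  {p56, p57} × {η, θ} = {(p56,η), (p56,θ), (p57,η), (p57,θ)}
  {p56, p58} × {η, θ} = {(p56,η), (p56,θ), (p58,η), (p58,θ)}
  {p57, p58} × {η, θ} = {(p57,η), (p57,θ), (p58,η), (p58,θ)}
  {p56, p57, p58} × {η, θ} = {(p56,η), (p56,θ), (p57,η), (p57,θ), (p58,η), (p58,θ)}
These 22 distinct sets form the basis B.
Close under arbitrary unions to get τ_{X×Y}; counting gives |τ_{X×Y}| = 64.


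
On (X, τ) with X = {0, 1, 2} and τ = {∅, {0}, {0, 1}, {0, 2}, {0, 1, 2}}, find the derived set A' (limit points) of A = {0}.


A' = {1, 2}

For each x ∈ X, list the open sets U ∈ τ with x ∈ U, then check whether U ∩ (A ∖ {x}) ≠ ∅ for every such U.
  x = 0: open {0} ∋ x has {0} ∩ (A ∖ {0}) = ∅, so x is NOT a limit point.
  x = 1: opens ∋ x are {0, 1}, {0, 1, 2}; each meets A ∖ {1}, so x IS a limit point.
  x = 2: opens ∋ x are {0, 2}, {0, 1, 2}; each meets A ∖ {2}, so x IS a limit point.
Collecting: A' = {1, 2}.


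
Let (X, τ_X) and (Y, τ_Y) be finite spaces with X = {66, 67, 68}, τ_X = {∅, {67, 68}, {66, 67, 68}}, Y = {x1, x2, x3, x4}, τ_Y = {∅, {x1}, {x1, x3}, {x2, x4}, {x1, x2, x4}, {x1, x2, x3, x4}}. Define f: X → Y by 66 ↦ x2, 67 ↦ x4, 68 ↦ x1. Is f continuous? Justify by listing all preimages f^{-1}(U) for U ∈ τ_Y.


f is NOT continuous.

Compute f^{-1}(U) for each U ∈ τ_Y:
  U = ∅: f^{-1}(U) = ∅ ∈ τ_X ✓.
  U = {x1}: f^{-1}(U) = {68} ∉ τ_X ✗.
  U = {x1, x3}: f^{-1}(U) = {68} ∉ τ_X ✗.
  U = {x2, x4}: f^{-1}(U) = {66, 67} ∉ τ_X ✗.
  U = {x1, x2, x4}: f^{-1}(U) = {66, 67, 68} ∈ τ_X ✓.
  U = {x1, x2, x3, x4}: f^{-1}(U) = {66, 67, 68} ∈ τ_X ✓.
Found U = {x1} with f^{-1}(U) = {68} not in τ_X. Therefore f is NOT continuous.


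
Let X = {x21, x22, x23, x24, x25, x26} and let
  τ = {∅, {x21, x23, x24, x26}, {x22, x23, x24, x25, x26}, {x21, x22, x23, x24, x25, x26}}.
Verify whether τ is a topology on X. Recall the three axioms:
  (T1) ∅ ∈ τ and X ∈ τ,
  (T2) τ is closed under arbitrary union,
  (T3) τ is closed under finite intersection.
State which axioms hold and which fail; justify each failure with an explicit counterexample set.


τ is NOT a topology on X.

Axiom (T1): ∅ ∈ τ? Yes; X ∈ τ? Yes.
Axiom (T2/T3): check pairwise unions and intersections of members of τ.
Counterexample for (T3): {x21, x23, x24, x26} ∩ {x22, x23, x24, x25, x26} = {x23, x24, x26} ∉ τ. Therefore τ is NOT a topology.


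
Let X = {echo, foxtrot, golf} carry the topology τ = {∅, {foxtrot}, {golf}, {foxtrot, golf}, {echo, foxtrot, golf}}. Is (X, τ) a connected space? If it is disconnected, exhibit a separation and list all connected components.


(X, τ) is connected.

Find clopen sets (U ∈ τ with X ∖ U ∈ τ):
  U = ∅, X ∖ U = {echo, foxtrot, golf} — both open, so U is clopen.
  U = {echo, foxtrot, golf}, X ∖ U = ∅ — both open, so U is clopen.
Only trivial clopens (∅ and X) exist, so (X, τ) is connected.
Compute connected components by grouping points that agree on all clopens:
  component: {echo, foxtrot, golf}


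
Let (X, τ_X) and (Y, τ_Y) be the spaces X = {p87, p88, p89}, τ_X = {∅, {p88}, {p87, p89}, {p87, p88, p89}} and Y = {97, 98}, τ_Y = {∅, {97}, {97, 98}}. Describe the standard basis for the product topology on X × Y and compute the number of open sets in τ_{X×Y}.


Basis B = {∅ × ∅, {p88} × {97}, {p87, p89} × {97}, {p88} × {97, 98}, {p87, p88, p89} × {97}, {p87, p89} × {97, 98}, {p87, p88, p89} × {97, 98}}; |τ_{X×Y}| = 9.

Enumerate products U × V with U ∈ τ_X, V ∈ τ_Y (deduplicated):
  ∅ × ∅ = {} (∅)
  {p88} × {97} = {(p88,97)}
  {p87, p89} × {97} = {(p87,97), (p89,97)}
  {p88} × {97, 98} = {(p88,97), (p88,98)}
  {p87, p88, p89} × {97} = {(p87,97), (p88,97), (p89,97)}
  {p87, p89} × {97, 98} = {(p87,97), (p87,98), (p89,97), (p89,98)}
  {p87, p88, p89} × {97, 98} = {(p87,97), (p87,98), (p88,97), (p88,98), (p89,97), (p89,98)}
These 7 distinct sets form the basis B.
Close under arbitrary unions to get τ_{X×Y}; counting gives |τ_{X×Y}| = 9.


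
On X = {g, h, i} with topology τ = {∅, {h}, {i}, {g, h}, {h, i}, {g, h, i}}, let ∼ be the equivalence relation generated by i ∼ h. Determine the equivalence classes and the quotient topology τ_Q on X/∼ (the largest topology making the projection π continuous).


X/∼ = {[g], [h=i]}; |τ_Q| = 3.

Equivalence classes: [g], [h=i].
Quotient map π: X → X/∼ sends g ↦ [g], h ↦ [h=i], i ↦ [h=i].
For each subset V ⊆ X/∼, compute π^{-1}(V) ⊆ X and check whether π^{-1}(V) ∈ τ. V is open in τ_Q iff π^{-1}(V) ∈ τ.
  V = {}: π^{-1}(V) = ∅ ∈ τ ✓.
  V = {[g]}: π^{-1}(V) = {g} ∉ τ ✗.
  V = {[h=i]}: π^{-1}(V) = {h, i} ∈ τ ✓.
  V = {[g], [h=i]}: π^{-1}(V) = {g, h, i} ∈ τ ✓.
Open sets in the quotient: τ_Q = {{}, {[h=i]}, {[g], [h=i]}} (3 elements).


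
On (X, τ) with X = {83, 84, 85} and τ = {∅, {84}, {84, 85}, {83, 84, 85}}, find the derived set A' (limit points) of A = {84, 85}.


A' = {83, 85}

For each x ∈ X, list the open sets U ∈ τ with x ∈ U, then check whether U ∩ (A ∖ {x}) ≠ ∅ for every such U.
  x = 83: opens ∋ x are {83, 84, 85}; each meets A ∖ {83}, so x IS a limit point.
  x = 84: open {84} ∋ x has {84} ∩ (A ∖ {84}) = ∅, so x is NOT a limit point.
  x = 85: opens ∋ x are {84, 85}, {83, 84, 85}; each meets A ∖ {85}, so x IS a limit point.
Collecting: A' = {83, 85}.


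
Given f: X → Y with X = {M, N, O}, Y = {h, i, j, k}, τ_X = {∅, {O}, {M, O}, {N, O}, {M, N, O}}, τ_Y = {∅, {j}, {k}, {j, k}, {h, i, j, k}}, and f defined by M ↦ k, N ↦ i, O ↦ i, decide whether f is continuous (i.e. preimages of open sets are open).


f is NOT continuous.

Compute f^{-1}(U) for each U ∈ τ_Y:
  U = ∅: f^{-1}(U) = ∅ ∈ τ_X ✓.
  U = {j}: f^{-1}(U) = ∅ ∈ τ_X ✓.
  U = {k}: f^{-1}(U) = {M} ∉ τ_X ✗.
  U = {j, k}: f^{-1}(U) = {M} ∉ τ_X ✗.
  U = {h, i, j, k}: f^{-1}(U) = {M, N, O} ∈ τ_X ✓.
Found U = {k} with f^{-1}(U) = {M} not in τ_X. Therefore f is NOT continuous.


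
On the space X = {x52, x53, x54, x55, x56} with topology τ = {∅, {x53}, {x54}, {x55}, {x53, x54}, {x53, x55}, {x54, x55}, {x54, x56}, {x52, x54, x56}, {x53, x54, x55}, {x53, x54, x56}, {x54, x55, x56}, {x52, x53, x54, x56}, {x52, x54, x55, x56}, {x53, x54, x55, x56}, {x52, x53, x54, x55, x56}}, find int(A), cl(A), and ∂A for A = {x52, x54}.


int(A) = {x54}, cl(A) = {x52, x54, x56}, ∂A = {x52, x56}.

Closed sets in (X, τ) are complements of opens:
  closed(X, τ) = {∅, {x52}, {x53}, {x55}, {x52, x53}, {x52, x55}, {x52, x56}, {x53, x55}, {x52, x53, x55}, {x52, x53, x56}, {x52, x54, x56}, {x52, x55, x56}, {x52, x53, x54, x56}, {x52, x53, x55, x56}, {x52, x54, x55, x56}, {x52, x53, x54, x55, x56}}.
int(A) = ⋃ {U ∈ τ : U ⊆ A}. Opens contained in A: ∅, {x54}.
Taking the union of these: int(A) = {x54}.
cl(A) = ⋂ {C closed : A ⊆ C}. Closed sets containing A: {x52, x54, x56}, {x52, x53, x54, x56}, {x52, x54, x55, x56}, {x52, x53, x54, x55, x56}.
Intersecting these: cl(A) = {x52, x54, x56}.
∂A = cl(A) ∖ int(A) = {x52, x54, x56} ∖ {x54} = {x52, x56}.


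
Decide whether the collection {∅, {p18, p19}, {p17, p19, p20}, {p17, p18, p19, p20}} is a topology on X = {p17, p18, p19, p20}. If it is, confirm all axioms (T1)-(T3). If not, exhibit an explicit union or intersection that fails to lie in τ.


τ is NOT a topology on X.

Axiom (T1): ∅ ∈ τ? Yes; X ∈ τ? Yes.
Axiom (T2/T3): check pairwise unions and intersections of members of τ.
Counterexample for (T3): {p18, p19} ∩ {p17, p19, p20} = {p19} ∉ τ. Therefore τ is NOT a topology.
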